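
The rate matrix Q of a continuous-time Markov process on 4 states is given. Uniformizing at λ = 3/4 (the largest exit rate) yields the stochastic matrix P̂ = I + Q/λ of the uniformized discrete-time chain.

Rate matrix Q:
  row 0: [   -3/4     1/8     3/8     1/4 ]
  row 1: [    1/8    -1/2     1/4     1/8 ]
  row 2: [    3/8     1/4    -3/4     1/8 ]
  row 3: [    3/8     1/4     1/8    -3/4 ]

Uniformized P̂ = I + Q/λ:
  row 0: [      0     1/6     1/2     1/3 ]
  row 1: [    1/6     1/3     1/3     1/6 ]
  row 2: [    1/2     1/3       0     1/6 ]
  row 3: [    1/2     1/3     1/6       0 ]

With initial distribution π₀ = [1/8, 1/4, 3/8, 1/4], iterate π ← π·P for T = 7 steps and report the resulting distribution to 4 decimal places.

π = [0.2730, 0.2895, 0.2577, 0.1799]

t=0: π = [0.1250, 0.2500, 0.3750, 0.2500]
t=1: π = [0.3542, 0.3125, 0.1875, 0.1458]
t=2: π = [0.2188, 0.2743, 0.3056, 0.2014]
t=3: π = [0.2992, 0.2969, 0.2344, 0.1696]
t=4: π = [0.2514, 0.2835, 0.2768, 0.1883]
t=5: π = [0.2798, 0.2914, 0.2516, 0.1772]
t=6: π = [0.2630, 0.2867, 0.2666, 0.1838]
t=7: π = [0.2730, 0.2895, 0.2577, 0.1799]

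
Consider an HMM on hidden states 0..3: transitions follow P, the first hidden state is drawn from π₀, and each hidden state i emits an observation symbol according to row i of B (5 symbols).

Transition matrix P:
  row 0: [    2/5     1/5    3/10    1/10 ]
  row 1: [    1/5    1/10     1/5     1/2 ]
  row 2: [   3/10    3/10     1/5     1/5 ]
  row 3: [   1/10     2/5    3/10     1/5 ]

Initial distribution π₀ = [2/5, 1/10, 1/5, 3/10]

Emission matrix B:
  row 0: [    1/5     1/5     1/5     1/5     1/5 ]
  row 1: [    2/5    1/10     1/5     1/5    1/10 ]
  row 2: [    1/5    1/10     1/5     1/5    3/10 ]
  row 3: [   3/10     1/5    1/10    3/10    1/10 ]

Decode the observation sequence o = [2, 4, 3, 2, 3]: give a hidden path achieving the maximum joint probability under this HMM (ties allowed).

path = [0, 2, 3, 1, 3]

t=0: δ = [8.000e-02, 2.000e-02, 4.000e-02, 3.000e-02]  (obs o_0=2)
t=1: δ = [6.400e-03, 1.600e-03, 7.200e-03, 1.000e-03]  ψ = [0, 0, 0, 1]  (obs o_1=4)
t=2: δ = [5.120e-04, 4.320e-04, 3.840e-04, 4.320e-04]  ψ = [0, 2, 0, 2]  (obs o_2=3)
t=3: δ = [4.096e-05, 3.456e-05, 3.072e-05, 2.160e-05]  ψ = [0, 3, 0, 1]  (obs o_3=2)
t=4: δ = [3.277e-06, 1.843e-06, 2.458e-06, 5.184e-06]  ψ = [0, 2, 0, 1]  (obs o_4=3)
backtrack: best end state = 3; path = [0, 2, 3, 1, 3]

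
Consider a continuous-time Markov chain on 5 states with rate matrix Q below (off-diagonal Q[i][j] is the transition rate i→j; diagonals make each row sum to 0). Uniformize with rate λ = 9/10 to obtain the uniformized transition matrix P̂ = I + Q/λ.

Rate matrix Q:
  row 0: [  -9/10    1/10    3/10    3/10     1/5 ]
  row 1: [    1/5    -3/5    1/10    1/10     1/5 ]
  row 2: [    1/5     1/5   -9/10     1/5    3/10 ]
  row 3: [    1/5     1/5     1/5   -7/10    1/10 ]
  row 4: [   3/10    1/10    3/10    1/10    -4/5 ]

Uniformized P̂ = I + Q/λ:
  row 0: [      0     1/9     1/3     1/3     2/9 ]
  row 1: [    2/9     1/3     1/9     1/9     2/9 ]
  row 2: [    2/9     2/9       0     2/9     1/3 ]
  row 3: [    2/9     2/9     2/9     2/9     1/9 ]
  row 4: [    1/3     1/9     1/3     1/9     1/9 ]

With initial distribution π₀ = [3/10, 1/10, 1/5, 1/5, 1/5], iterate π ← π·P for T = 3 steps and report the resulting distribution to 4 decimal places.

t=0: π = [0.3000, 0.1000, 0.2000, 0.2000, 0.2000]
t=1: π = [0.1778, 0.1778, 0.2222, 0.2222, 0.2000]
t=2: π = [0.2049, 0.2000, 0.1951, 0.2000, 0.2000]
t=3: π = [0.1989, 0.1995, 0.2016, 0.2005, 0.1995]

π = [0.1989, 0.1995, 0.2016, 0.2005, 0.1995]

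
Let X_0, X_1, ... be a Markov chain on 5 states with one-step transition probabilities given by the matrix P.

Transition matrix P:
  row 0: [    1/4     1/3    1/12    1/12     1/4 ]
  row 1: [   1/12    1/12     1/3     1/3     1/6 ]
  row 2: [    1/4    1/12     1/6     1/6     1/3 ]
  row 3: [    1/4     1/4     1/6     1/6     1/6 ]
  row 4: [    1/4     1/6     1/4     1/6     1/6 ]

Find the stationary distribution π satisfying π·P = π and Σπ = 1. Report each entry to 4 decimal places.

π = [0.2190, 0.1861, 0.1976, 0.1794, 0.2178]

Balance equations π_j = Σ_i π_i·P[i][j]:
  π_0 = 1/4·π_0 + 1/12·π_1 + 1/4·π_2 + 1/4·π_3 + 1/4·π_4
  π_1 = 1/3·π_0 + 1/12·π_1 + 1/12·π_2 + 1/4·π_3 + 1/6·π_4
  π_2 = 1/12·π_0 + 1/3·π_1 + 1/6·π_2 + 1/6·π_3 + 1/4·π_4
  π_3 = 1/12·π_0 + 1/3·π_1 + 1/6·π_2 + 1/6·π_3 + 1/6·π_4
  normalize: π_0 + π_1 + π_2 + π_3 + π_4 = 1
Solving the linear system gives exactly π = [1357/6197, 2307/12394, 2449/12394, 1112/6197, 1350/6197].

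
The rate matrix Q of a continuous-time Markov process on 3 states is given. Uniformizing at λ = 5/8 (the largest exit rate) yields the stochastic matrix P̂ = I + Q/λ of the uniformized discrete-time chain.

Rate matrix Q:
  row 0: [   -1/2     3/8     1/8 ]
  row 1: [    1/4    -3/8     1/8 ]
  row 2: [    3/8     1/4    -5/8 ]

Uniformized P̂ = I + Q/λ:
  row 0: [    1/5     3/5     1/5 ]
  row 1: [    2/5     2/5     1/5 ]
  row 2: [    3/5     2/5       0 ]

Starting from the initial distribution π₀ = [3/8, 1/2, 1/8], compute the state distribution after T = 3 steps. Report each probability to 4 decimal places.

π = [0.3600, 0.4730, 0.1670]

t=0: π = [0.3750, 0.5000, 0.1250]
t=1: π = [0.3500, 0.4750, 0.1750]
t=2: π = [0.3650, 0.4700, 0.1650]
t=3: π = [0.3600, 0.4730, 0.1670]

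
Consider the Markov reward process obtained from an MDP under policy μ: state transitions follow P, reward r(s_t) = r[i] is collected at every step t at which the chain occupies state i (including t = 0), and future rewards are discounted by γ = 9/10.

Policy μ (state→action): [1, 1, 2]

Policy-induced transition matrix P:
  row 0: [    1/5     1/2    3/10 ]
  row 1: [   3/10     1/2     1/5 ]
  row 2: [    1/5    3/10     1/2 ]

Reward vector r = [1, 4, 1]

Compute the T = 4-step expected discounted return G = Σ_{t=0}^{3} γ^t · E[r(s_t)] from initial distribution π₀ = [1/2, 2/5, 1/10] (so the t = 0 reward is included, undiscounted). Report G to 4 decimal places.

t=0: π = [0.5000, 0.4000, 0.1000], E[r] = 2.2000, γ^t·E[r] = 2.200000, running G = 2.200000
t=1: π = [0.2400, 0.4800, 0.2800], E[r] = 2.4400, γ^t·E[r] = 2.196000, running G = 4.396000
t=2: π = [0.2480, 0.4440, 0.3080], E[r] = 2.3320, γ^t·E[r] = 1.888920, running G = 6.284920
t=3: π = [0.2444, 0.4384, 0.3172], E[r] = 2.3152, γ^t·E[r] = 1.687781, running G = 7.972701

G = 7.9727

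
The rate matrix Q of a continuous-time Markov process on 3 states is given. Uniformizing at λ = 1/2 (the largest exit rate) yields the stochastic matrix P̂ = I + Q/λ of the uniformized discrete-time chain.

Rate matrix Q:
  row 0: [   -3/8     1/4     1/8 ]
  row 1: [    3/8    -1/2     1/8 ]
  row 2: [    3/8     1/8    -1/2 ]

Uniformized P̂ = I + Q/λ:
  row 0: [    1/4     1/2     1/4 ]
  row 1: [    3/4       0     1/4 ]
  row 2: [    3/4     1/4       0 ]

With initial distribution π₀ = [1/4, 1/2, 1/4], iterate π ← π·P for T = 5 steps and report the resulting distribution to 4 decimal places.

π = [0.5078, 0.2922, 0.2000]

t=0: π = [0.2500, 0.5000, 0.2500]
t=1: π = [0.6250, 0.1875, 0.1875]
t=2: π = [0.4375, 0.3594, 0.2031]
t=3: π = [0.5313, 0.2695, 0.1992]
t=4: π = [0.4844, 0.3154, 0.2002]
t=5: π = [0.5078, 0.2922, 0.2000]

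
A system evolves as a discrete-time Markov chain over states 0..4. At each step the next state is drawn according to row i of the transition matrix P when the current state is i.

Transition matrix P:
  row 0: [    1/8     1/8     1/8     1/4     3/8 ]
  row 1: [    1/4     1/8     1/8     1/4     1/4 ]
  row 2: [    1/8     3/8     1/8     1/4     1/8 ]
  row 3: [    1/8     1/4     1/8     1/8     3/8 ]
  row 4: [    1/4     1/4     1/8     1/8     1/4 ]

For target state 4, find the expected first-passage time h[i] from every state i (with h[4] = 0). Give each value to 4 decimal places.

First-step conditioning: h[4] = 0; for i ≠ 4, h[i] = 1 + Σ_k P[i][k]·h[k].
  h[0] = 1 + 1/8·h[0] + 1/8·h[1] + 1/8·h[2] + 1/4·h[3]
  h[1] = 1 + 1/4·h[0] + 1/8·h[1] + 1/8·h[2] + 1/4·h[3]
  h[2] = 1 + 1/8·h[0] + 3/8·h[1] + 1/8·h[2] + 1/4·h[3]
  h[3] = 1 + 1/8·h[0] + 1/4·h[1] + 1/8·h[2] + 1/8·h[3]
Solving the 4×4 linear system over states ≠ 4 gives exactly h = [2304/739, 2592/739, 2952/739, 2336/739, 0] (h[4] = 0 is the target).

h = [3.1177, 3.5074, 3.9946, 3.1610, 0.0000]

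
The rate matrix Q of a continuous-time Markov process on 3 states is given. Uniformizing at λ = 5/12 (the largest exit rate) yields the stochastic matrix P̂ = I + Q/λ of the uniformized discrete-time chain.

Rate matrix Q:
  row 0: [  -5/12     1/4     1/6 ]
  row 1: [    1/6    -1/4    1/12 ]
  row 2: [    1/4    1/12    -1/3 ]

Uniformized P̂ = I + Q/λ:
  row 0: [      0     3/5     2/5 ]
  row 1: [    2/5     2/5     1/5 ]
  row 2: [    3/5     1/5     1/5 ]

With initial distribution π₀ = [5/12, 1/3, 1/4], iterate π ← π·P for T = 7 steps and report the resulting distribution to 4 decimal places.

t=0: π = [0.4167, 0.3333, 0.2500]
t=1: π = [0.2833, 0.4333, 0.2833]
t=2: π = [0.3433, 0.4000, 0.2567]
t=3: π = [0.3140, 0.4173, 0.2687]
t=4: π = [0.3281, 0.4091, 0.2628]
t=5: π = [0.3213, 0.4131, 0.2656]
t=6: π = [0.3246, 0.4111, 0.2643]
t=7: π = [0.3230, 0.4121, 0.2649]

π = [0.3230, 0.4121, 0.2649]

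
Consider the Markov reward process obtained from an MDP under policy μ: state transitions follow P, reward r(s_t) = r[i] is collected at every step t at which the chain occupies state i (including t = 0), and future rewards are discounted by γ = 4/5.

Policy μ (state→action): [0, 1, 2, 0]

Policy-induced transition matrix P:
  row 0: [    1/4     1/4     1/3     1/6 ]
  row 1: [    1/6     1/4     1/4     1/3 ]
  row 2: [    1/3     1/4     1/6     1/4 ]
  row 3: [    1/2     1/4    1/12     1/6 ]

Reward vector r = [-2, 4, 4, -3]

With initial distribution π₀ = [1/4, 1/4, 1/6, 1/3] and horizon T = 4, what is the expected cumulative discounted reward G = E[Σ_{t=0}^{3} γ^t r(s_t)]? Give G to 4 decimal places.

G = 1.2498

t=0: π = [0.2500, 0.2500, 0.1667, 0.3333], E[r] = 0.1667, γ^t·E[r] = 0.166667, running G = 0.166667
t=1: π = [0.3264, 0.2500, 0.2014, 0.2222], E[r] = 0.4861, γ^t·E[r] = 0.388889, running G = 0.555556
t=2: π = [0.3015, 0.2500, 0.2234, 0.2251], E[r] = 0.6152, γ^t·E[r] = 0.393704, running G = 0.949259
t=3: π = [0.3041, 0.2500, 0.2190, 0.2269], E[r] = 0.5870, γ^t·E[r] = 0.300543, running G = 1.249802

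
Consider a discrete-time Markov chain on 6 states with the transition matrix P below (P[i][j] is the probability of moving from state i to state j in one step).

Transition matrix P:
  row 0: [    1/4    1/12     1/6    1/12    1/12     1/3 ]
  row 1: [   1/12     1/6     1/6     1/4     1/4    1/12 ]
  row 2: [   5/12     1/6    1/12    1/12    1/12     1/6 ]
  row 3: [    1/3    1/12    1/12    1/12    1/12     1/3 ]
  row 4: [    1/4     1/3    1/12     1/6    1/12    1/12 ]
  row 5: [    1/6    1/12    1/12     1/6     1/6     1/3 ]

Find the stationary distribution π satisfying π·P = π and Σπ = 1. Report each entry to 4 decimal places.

π = [0.2371, 0.1359, 0.1144, 0.1373, 0.1267, 0.2486]

Balance equations π_j = Σ_i π_i·P[i][j]:
  π_0 = 1/4·π_0 + 1/12·π_1 + 5/12·π_2 + 1/3·π_3 + 1/4·π_4 + 1/6·π_5
  π_1 = 1/12·π_0 + 1/6·π_1 + 1/6·π_2 + 1/12·π_3 + 1/3·π_4 + 1/12·π_5
  π_2 = 1/6·π_0 + 1/6·π_1 + 1/12·π_2 + 1/12·π_3 + 1/12·π_4 + 1/12·π_5
  π_3 = 1/12·π_0 + 1/4·π_1 + 1/12·π_2 + 1/12·π_3 + 1/6·π_4 + 1/6·π_5
  π_4 = 1/12·π_0 + 1/4·π_1 + 1/12·π_2 + 1/12·π_3 + 1/12·π_4 + 1/6·π_5
  normalize: π_0 + π_1 + π_2 + π_3 + π_4 + π_5 = 1
Solving the linear system gives exactly π = [56647/238871, 32454/238871, 27331/238871, 32786/238871, 30264/238871, 59389/238871].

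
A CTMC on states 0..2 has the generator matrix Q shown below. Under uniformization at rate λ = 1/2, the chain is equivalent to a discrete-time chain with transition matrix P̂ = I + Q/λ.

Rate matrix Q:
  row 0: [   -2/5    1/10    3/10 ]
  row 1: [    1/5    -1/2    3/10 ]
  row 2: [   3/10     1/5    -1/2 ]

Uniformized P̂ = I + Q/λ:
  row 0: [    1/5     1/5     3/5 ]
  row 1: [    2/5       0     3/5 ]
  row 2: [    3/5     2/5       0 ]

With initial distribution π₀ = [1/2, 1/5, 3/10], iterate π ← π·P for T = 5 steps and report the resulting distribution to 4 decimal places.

t=0: π = [0.5000, 0.2000, 0.3000]
t=1: π = [0.3600, 0.2200, 0.4200]
t=2: π = [0.4120, 0.2400, 0.3480]
t=3: π = [0.3872, 0.2216, 0.3912]
t=4: π = [0.4008, 0.2339, 0.3653]
t=5: π = [0.3929, 0.2263, 0.3808]

π = [0.3929, 0.2263, 0.3808]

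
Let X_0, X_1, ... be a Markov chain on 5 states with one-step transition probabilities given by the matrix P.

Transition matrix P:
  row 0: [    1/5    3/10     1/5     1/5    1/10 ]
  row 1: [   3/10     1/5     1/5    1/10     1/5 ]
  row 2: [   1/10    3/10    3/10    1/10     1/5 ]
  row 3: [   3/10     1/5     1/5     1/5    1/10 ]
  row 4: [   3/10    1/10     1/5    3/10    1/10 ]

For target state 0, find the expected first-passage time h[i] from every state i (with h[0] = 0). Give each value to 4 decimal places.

First-step conditioning: h[0] = 0; for i ≠ 0, h[i] = 1 + Σ_k P[i][k]·h[k].
  h[1] = 1 + 1/5·h[1] + 1/5·h[2] + 1/10·h[3] + 1/5·h[4]
  h[2] = 1 + 3/10·h[1] + 3/10·h[2] + 1/10·h[3] + 1/5·h[4]
  h[3] = 1 + 1/5·h[1] + 1/5·h[2] + 1/5·h[3] + 1/10·h[4]
  h[4] = 1 + 1/10·h[1] + 1/5·h[2] + 3/10·h[3] + 1/10·h[4]
Solving the 4×4 linear system over states ≠ 0 gives exactly h = [0, 90/23, 110/23, 90/23, 90/23] (h[0] = 0 is the target).

h = [0.0000, 3.9130, 4.7826, 3.9130, 3.9130]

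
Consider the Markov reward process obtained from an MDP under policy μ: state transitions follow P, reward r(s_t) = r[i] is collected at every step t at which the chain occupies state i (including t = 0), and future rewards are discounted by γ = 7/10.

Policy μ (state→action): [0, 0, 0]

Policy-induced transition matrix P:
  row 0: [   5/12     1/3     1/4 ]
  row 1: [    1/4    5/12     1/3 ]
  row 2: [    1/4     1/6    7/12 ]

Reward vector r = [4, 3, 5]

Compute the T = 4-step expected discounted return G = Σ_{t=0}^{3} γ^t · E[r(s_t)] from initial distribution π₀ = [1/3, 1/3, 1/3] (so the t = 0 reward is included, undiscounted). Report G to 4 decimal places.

G = 10.2857

t=0: π = [0.3333, 0.3333, 0.3333], E[r] = 4.0000, γ^t·E[r] = 4.000000, running G = 4.000000
t=1: π = [0.3056, 0.3056, 0.3889], E[r] = 4.0833, γ^t·E[r] = 2.858333, running G = 6.858333
t=2: π = [0.3009, 0.2940, 0.4051], E[r] = 4.1111, γ^t·E[r] = 2.014444, running G = 8.872778
t=3: π = [0.3002, 0.2903, 0.4095], E[r] = 4.1192, γ^t·E[r] = 1.412890, running G = 10.285668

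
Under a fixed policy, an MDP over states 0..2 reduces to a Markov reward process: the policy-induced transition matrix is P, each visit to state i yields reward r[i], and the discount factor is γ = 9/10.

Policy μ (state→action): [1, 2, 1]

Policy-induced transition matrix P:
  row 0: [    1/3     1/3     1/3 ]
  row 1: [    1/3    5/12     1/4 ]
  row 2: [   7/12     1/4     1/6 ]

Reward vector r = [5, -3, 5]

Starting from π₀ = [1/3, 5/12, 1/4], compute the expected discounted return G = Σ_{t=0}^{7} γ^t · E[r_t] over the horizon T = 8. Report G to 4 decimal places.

t=0: π = [0.3333, 0.4167, 0.2500], E[r] = 1.6667, γ^t·E[r] = 1.666667, running G = 1.666667
t=1: π = [0.3958, 0.3472, 0.2569], E[r] = 2.2222, γ^t·E[r] = 2.000000, running G = 3.666667
t=2: π = [0.3976, 0.3409, 0.2616], E[r] = 2.2731, γ^t·E[r] = 1.841250, running G = 5.507917
t=3: π = [0.3987, 0.3399, 0.2613], E[r] = 2.2805, γ^t·E[r] = 1.662469, running G = 7.170385
t=4: π = [0.3987, 0.3399, 0.2614], E[r] = 2.2809, γ^t·E[r] = 1.496517, running G = 8.666903
t=5: π = [0.3987, 0.3399, 0.2614], E[r] = 2.2810, γ^t·E[r] = 1.346933, running G = 10.013836
t=6: π = [0.3987, 0.3399, 0.2614], E[r] = 2.2810, γ^t·E[r] = 1.212240, running G = 11.226076
t=7: π = [0.3987, 0.3399, 0.2614], E[r] = 2.2810, γ^t·E[r] = 1.091017, running G = 12.317093

G = 12.3171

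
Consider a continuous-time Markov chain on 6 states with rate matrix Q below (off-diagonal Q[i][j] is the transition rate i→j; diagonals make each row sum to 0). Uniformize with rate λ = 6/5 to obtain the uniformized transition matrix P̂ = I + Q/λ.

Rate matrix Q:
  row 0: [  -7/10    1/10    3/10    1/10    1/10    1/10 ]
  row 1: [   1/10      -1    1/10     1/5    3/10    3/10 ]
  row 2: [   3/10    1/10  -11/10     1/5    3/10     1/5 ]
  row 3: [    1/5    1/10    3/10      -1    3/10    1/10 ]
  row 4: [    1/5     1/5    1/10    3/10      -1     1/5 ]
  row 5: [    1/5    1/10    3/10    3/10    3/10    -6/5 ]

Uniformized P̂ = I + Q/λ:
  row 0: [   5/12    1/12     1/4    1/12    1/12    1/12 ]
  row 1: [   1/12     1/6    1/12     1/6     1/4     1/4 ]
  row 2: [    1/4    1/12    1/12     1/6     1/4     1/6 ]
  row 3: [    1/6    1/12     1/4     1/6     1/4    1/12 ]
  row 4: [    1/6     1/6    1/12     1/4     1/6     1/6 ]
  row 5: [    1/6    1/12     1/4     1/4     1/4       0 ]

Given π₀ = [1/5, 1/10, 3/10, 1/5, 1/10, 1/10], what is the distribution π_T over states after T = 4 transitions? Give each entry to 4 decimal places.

t=0: π = [0.2000, 0.1000, 0.3000, 0.2000, 0.1000, 0.1000]
t=1: π = [0.2333, 0.1000, 0.1667, 0.1667, 0.2083, 0.1250]
t=2: π = [0.2306, 0.1090, 0.1708, 0.1750, 0.1938, 0.1208]
t=3: π = [0.2295, 0.1086, 0.1711, 0.1737, 0.1954, 0.1218]
t=4: π = [0.2292, 0.1087, 0.1708, 0.1740, 0.1955, 0.1218]

π = [0.2292, 0.1087, 0.1708, 0.1740, 0.1955, 0.1218]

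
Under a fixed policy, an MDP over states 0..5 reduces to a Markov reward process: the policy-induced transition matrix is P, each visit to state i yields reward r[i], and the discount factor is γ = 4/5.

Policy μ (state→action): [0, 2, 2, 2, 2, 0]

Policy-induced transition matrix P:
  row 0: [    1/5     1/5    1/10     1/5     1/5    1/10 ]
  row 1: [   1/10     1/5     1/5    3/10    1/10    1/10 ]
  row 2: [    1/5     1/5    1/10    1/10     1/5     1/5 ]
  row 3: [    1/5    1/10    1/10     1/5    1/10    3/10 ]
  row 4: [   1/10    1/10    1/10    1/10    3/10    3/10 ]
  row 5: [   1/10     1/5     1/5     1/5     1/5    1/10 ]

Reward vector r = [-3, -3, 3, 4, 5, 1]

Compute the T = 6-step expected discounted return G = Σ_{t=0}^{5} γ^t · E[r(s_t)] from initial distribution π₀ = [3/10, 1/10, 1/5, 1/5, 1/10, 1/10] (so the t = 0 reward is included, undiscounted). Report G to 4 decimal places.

t=0: π = [0.3000, 0.1000, 0.2000, 0.2000, 0.1000, 0.1000], E[r] = 0.8000, γ^t·E[r] = 0.800000, running G = 0.800000
t=1: π = [0.1700, 0.1700, 0.1200, 0.1800, 0.1800, 0.1800], E[r] = 1.1400, γ^t·E[r] = 0.912000, running G = 1.712000
t=2: π = [0.1470, 0.1640, 0.1350, 0.1870, 0.1830, 0.1840], E[r] = 1.3190, γ^t·E[r] = 0.844160, running G = 2.556160
t=3: π = [0.1469, 0.1630, 0.1348, 0.1846, 0.1832, 0.1875], E[r] = 1.3166, γ^t·E[r] = 0.674099, running G = 3.230259
t=4: π = [0.1466, 0.1632, 0.1351, 0.1845, 0.1836, 0.1870], E[r] = 1.3184, γ^t·E[r] = 0.540033, running G = 3.770292
t=5: π = [0.1466, 0.1632, 0.1350, 0.1845, 0.1836, 0.1871], E[r] = 1.3185, γ^t·E[r] = 0.432054, running G = 4.202346

G = 4.2023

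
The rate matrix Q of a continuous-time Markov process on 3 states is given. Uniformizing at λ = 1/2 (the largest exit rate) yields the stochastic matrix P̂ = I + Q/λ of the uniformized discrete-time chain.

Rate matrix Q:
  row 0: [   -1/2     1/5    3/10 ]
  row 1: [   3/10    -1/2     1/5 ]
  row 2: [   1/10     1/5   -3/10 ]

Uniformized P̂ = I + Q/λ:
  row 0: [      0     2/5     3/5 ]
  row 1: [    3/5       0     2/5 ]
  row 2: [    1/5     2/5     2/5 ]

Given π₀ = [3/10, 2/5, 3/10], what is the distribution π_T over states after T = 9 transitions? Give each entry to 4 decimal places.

π = [0.2620, 0.2857, 0.4524]

t=0: π = [0.3000, 0.4000, 0.3000]
t=1: π = [0.3000, 0.2400, 0.4600]
t=2: π = [0.2360, 0.3040, 0.4600]
t=3: π = [0.2744, 0.2784, 0.4472]
t=4: π = [0.2565, 0.2886, 0.4549]
t=5: π = [0.2642, 0.2845, 0.4513]
t=6: π = [0.2610, 0.2862, 0.4528]
t=7: π = [0.2623, 0.2855, 0.4522]
t=8: π = [0.2618, 0.2858, 0.4525]
t=9: π = [0.2620, 0.2857, 0.4524]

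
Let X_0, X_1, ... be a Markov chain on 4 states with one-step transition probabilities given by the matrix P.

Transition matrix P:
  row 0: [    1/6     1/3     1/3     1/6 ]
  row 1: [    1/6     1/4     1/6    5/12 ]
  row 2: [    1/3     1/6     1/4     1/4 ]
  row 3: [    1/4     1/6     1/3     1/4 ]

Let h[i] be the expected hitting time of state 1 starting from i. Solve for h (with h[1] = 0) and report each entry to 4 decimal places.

First-step conditioning: h[1] = 0; for i ≠ 1, h[i] = 1 + Σ_k P[i][k]·h[k].
  h[0] = 1 + 1/6·h[0] + 1/3·h[2] + 1/6·h[3]
  h[2] = 1 + 1/3·h[0] + 1/4·h[2] + 1/4·h[3]
  h[3] = 1 + 1/4·h[0] + 1/3·h[2] + 1/4·h[3]
Solving the 3×3 linear system over states ≠ 1 gives exactly h = [429/106, 0, 501/106, 507/106] (h[1] = 0 is the target).

h = [4.0472, 0.0000, 4.7264, 4.7830]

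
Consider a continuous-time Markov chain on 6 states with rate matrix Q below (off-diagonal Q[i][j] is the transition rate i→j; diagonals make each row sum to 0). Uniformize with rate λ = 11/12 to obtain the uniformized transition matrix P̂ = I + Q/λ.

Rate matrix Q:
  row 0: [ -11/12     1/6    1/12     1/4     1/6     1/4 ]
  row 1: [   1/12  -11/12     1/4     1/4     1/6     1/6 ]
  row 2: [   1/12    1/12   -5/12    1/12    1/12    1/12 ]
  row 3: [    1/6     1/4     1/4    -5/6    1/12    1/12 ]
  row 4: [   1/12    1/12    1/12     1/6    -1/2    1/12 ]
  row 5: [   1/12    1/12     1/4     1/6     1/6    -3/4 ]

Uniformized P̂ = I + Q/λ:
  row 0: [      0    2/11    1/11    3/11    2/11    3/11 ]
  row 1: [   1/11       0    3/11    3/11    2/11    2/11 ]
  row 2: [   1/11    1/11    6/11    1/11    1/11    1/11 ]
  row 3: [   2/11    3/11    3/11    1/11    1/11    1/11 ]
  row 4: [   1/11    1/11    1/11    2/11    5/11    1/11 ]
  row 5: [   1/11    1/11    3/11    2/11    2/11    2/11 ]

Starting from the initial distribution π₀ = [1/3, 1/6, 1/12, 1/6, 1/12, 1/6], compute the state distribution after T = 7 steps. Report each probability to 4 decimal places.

π = [0.0966, 0.1179, 0.3027, 0.1593, 0.1923, 0.1311]

t=0: π = [0.3333, 0.1667, 0.0833, 0.1667, 0.0833, 0.1667]
t=1: π = [0.0758, 0.1364, 0.2197, 0.2045, 0.1818, 0.1818]
t=2: π = [0.1026, 0.1226, 0.2858, 0.1625, 0.1928, 0.1336]
t=3: π = [0.0964, 0.1186, 0.2970, 0.1615, 0.1937, 0.1329]
t=4: π = [0.0968, 0.1183, 0.3010, 0.1597, 0.1930, 0.1313]
t=5: π = [0.0966, 0.1180, 0.3021, 0.1595, 0.1926, 0.1312]
t=6: π = [0.0966, 0.1180, 0.3025, 0.1594, 0.1924, 0.1311]
t=7: π = [0.0966, 0.1179, 0.3027, 0.1593, 0.1923, 0.1311]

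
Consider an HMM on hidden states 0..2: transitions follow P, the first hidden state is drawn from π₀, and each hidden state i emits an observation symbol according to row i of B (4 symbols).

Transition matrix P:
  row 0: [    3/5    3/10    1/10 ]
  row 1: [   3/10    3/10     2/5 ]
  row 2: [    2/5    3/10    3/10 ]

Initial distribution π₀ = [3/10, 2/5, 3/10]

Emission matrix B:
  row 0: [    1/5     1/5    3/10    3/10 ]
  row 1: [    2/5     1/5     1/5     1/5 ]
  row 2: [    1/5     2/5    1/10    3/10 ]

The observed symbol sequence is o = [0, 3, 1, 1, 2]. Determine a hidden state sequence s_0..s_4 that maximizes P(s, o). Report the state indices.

path = [1, 0, 0, 0, 0]

t=0: δ = [6.000e-02, 1.600e-01, 6.000e-02]  (obs o_0=0)
t=1: δ = [1.440e-02, 9.600e-03, 1.920e-02]  ψ = [1, 1, 1]  (obs o_1=3)
t=2: δ = [1.728e-03, 1.152e-03, 2.304e-03]  ψ = [0, 2, 2]  (obs o_2=1)
t=3: δ = [2.074e-04, 1.382e-04, 2.765e-04]  ψ = [0, 2, 2]  (obs o_3=1)
t=4: δ = [3.732e-05, 1.659e-05, 8.294e-06]  ψ = [0, 2, 2]  (obs o_4=2)
backtrack: best end state = 0; path = [1, 0, 0, 0, 0]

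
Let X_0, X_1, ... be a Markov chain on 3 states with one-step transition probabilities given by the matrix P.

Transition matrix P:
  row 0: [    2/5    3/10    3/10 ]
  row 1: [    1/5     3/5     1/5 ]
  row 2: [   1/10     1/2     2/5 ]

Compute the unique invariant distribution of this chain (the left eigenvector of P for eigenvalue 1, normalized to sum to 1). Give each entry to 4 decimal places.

Balance equations π_j = Σ_i π_i·P[i][j]:
  π_0 = 2/5·π_0 + 1/5·π_1 + 1/10·π_2
  π_1 = 3/10·π_0 + 3/5·π_1 + 1/2·π_2
  normalize: π_0 + π_1 + π_2 = 1
Solving the linear system gives exactly π = [14/65, 33/65, 18/65].

π = [0.2154, 0.5077, 0.2769]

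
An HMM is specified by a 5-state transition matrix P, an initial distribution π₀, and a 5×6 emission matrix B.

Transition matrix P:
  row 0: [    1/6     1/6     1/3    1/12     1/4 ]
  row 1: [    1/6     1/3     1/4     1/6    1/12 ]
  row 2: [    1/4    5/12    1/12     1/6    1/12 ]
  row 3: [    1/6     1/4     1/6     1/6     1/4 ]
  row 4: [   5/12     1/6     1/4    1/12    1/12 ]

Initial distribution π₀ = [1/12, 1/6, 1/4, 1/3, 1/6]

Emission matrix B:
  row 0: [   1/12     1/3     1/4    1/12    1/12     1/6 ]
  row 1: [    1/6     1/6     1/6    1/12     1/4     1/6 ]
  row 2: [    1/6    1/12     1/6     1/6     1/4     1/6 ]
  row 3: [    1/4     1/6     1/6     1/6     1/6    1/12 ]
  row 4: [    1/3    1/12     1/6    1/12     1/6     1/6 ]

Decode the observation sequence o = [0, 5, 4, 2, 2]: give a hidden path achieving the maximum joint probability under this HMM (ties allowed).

t=0: δ = [6.944e-03, 2.778e-02, 4.167e-02, 8.333e-02, 5.556e-02]  (obs o_0=0)
t=1: δ = [3.858e-03, 3.472e-03, 2.315e-03, 1.157e-03, 3.472e-03]  ψ = [4, 3, 3, 3, 3]  (obs o_1=5)
t=2: δ = [1.206e-04, 2.894e-04, 3.215e-04, 9.645e-05, 1.608e-04]  ψ = [4, 1, 0, 1, 0]  (obs o_2=4)
t=3: δ = [2.009e-05, 2.233e-05, 1.206e-05, 8.931e-06, 5.023e-06]  ψ = [2, 2, 1, 2, 0]  (obs o_3=2)
t=4: δ = [9.303e-07, 1.240e-06, 1.116e-06, 6.202e-07, 8.372e-07]  ψ = [1, 1, 0, 1, 0]  (obs o_4=2)
backtrack: best end state = 1; path = [4, 0, 2, 1, 1]

path = [4, 0, 2, 1, 1]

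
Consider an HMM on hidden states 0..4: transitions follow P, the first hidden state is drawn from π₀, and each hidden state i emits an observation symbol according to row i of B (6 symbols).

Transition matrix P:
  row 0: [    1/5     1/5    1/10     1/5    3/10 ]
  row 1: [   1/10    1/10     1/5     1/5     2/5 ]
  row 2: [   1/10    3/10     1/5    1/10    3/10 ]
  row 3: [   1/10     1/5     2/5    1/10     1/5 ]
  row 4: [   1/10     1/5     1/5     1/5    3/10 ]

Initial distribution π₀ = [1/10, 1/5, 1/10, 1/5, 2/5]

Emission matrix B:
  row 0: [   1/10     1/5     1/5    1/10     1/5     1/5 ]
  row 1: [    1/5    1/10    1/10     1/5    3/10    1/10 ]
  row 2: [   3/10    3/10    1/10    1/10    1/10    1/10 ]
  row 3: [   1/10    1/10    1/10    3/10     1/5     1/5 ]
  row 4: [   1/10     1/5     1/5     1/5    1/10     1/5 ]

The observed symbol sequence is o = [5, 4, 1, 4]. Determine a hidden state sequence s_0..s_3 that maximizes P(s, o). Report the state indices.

t=0: δ = [2.000e-02, 2.000e-02, 1.000e-02, 4.000e-02, 8.000e-02]  (obs o_0=5)
t=1: δ = [1.600e-03, 4.800e-03, 1.600e-03, 3.200e-03, 2.400e-03]  ψ = [4, 4, 3, 4, 4]  (obs o_1=4)
t=2: δ = [9.600e-05, 6.400e-05, 3.840e-04, 9.600e-05, 3.840e-04]  ψ = [1, 3, 3, 1, 1]  (obs o_2=1)
t=3: δ = [7.680e-06, 3.456e-05, 7.680e-06, 1.536e-05, 1.152e-05]  ψ = [2, 2, 2, 4, 2]  (obs o_3=4)
backtrack: best end state = 1; path = [4, 3, 2, 1]

path = [4, 3, 2, 1]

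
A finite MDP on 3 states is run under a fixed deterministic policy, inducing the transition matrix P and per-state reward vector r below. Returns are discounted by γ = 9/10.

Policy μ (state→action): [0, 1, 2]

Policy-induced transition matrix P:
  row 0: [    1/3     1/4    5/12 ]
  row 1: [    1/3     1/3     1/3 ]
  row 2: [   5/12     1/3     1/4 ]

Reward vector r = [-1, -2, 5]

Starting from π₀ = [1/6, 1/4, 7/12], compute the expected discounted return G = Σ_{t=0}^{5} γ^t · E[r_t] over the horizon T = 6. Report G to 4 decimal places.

t=0: π = [0.1667, 0.2500, 0.5833], E[r] = 2.2500, γ^t·E[r] = 2.250000, running G = 2.250000
t=1: π = [0.3819, 0.3194, 0.2986], E[r] = 0.4722, γ^t·E[r] = 0.425000, running G = 2.675000
t=2: π = [0.3582, 0.3015, 0.3403], E[r] = 0.7402, γ^t·E[r] = 0.599531, running G = 3.274531
t=3: π = [0.3617, 0.3035, 0.3348], E[r] = 0.7055, γ^t·E[r] = 0.514301, running G = 3.788832
t=4: π = [0.3612, 0.3032, 0.3356], E[r] = 0.7102, γ^t·E[r] = 0.465987, running G = 4.254819
t=5: π = [0.3613, 0.3032, 0.3355], E[r] = 0.7096, γ^t·E[r] = 0.419013, running G = 4.673832

G = 4.6738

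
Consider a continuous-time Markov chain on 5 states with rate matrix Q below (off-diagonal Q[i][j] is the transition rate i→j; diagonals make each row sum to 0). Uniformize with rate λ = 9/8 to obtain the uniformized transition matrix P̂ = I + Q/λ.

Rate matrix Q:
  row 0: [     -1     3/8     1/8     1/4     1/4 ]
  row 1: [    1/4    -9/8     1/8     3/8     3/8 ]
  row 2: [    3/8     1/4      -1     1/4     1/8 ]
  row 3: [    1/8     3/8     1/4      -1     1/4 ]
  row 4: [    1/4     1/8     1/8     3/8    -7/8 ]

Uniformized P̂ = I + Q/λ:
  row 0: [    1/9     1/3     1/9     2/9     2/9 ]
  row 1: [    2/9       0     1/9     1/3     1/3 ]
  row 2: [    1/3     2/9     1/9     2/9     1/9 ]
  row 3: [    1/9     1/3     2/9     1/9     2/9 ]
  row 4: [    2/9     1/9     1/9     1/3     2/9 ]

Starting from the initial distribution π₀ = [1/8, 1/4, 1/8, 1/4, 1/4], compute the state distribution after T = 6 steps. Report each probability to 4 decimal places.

t=0: π = [0.1250, 0.2500, 0.1250, 0.2500, 0.2500]
t=1: π = [0.1944, 0.1806, 0.1389, 0.2500, 0.2361]
t=2: π = [0.1883, 0.2052, 0.1389, 0.2407, 0.2269]
t=3: π = [0.1900, 0.1991, 0.1379, 0.2435, 0.2296]
t=4: π = [0.1894, 0.2006, 0.1382, 0.2428, 0.2290]
t=5: π = [0.1896, 0.2002, 0.1381, 0.2430, 0.2292]
t=6: π = [0.1895, 0.2003, 0.1381, 0.2429, 0.2291]

π = [0.1895, 0.2003, 0.1381, 0.2429, 0.2291]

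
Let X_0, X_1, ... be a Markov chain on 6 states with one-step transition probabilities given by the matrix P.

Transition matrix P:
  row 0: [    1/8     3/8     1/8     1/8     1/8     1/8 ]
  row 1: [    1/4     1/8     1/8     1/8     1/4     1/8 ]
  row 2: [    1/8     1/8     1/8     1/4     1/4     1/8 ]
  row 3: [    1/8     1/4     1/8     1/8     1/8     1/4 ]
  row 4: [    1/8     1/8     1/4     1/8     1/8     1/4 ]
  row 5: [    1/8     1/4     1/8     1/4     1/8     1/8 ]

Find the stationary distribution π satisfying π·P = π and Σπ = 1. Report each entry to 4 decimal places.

Balance equations π_j = Σ_i π_i·P[i][j]:
  π_0 = 1/8·π_0 + 1/4·π_1 + 1/8·π_2 + 1/8·π_3 + 1/8·π_4 + 1/8·π_5
  π_1 = 3/8·π_0 + 1/8·π_1 + 1/8·π_2 + 1/4·π_3 + 1/8·π_4 + 1/4·π_5
  π_2 = 1/8·π_0 + 1/8·π_1 + 1/8·π_2 + 1/8·π_3 + 1/4·π_4 + 1/8·π_5
  π_3 = 1/8·π_0 + 1/8·π_1 + 1/4·π_2 + 1/8·π_3 + 1/8·π_4 + 1/4·π_5
  π_4 = 1/8·π_0 + 1/4·π_1 + 1/4·π_2 + 1/8·π_3 + 1/8·π_4 + 1/8·π_5
  normalize: π_0 + π_1 + π_2 + π_3 + π_4 + π_5 = 1
Solving the linear system gives exactly π = [76/505, 103/505, 664/4545, 6712/40905, 767/4545, 1363/8181].

π = [0.1505, 0.2040, 0.1461, 0.1641, 0.1688, 0.1666]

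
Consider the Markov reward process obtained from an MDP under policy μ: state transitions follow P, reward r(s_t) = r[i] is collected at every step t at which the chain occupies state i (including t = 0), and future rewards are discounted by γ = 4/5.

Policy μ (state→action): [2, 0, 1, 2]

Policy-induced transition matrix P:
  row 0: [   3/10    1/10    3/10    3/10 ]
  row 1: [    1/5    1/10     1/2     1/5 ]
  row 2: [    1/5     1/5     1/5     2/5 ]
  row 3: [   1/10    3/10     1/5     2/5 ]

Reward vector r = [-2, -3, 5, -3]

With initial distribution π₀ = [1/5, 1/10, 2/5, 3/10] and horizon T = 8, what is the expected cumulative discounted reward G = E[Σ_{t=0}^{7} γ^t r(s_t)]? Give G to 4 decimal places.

t=0: π = [0.2000, 0.1000, 0.4000, 0.3000], E[r] = 0.4000, γ^t·E[r] = 0.400000, running G = 0.400000
t=1: π = [0.1900, 0.2000, 0.2500, 0.3600], E[r] = -0.8100, γ^t·E[r] = -0.648000, running G = -0.248000
t=2: π = [0.1830, 0.1970, 0.2790, 0.3410], E[r] = -0.5850, γ^t·E[r] = -0.374400, running G = -0.622400
t=3: π = [0.1842, 0.1961, 0.2774, 0.3423], E[r] = -0.5966, γ^t·E[r] = -0.305459, running G = -0.927859
t=4: π = [0.1842, 0.1962, 0.2773, 0.3424], E[r] = -0.5978, γ^t·E[r] = -0.244863, running G = -1.172722
t=5: π = [0.1842, 0.1962, 0.2773, 0.3423], E[r] = -0.5976, γ^t·E[r] = -0.195817, running G = -1.368539
t=6: π = [0.1842, 0.1962, 0.2773, 0.3423], E[r] = -0.5976, γ^t·E[r] = -0.156656, running G = -1.525195
t=7: π = [0.1842, 0.1962, 0.2773, 0.3423], E[r] = -0.5976, γ^t·E[r] = -0.125325, running G = -1.650521

G = -1.6505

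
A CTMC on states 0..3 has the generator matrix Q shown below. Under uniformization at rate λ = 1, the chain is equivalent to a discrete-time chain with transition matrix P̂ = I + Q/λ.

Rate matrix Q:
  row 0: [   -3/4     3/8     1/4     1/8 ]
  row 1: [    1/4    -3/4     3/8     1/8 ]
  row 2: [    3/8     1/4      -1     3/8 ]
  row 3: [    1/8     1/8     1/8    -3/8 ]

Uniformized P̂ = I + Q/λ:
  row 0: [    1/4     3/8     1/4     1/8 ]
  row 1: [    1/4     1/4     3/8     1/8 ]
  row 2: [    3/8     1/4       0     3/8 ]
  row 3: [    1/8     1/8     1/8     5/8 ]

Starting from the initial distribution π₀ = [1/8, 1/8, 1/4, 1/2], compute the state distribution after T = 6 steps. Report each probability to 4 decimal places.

π = [0.2301, 0.2352, 0.1888, 0.3459]

t=0: π = [0.1250, 0.1250, 0.2500, 0.5000]
t=1: π = [0.2188, 0.2031, 0.1406, 0.4375]
t=2: π = [0.2129, 0.2227, 0.1855, 0.3789]
t=3: π = [0.2258, 0.2292, 0.1841, 0.3608]
t=4: π = [0.2279, 0.2331, 0.1875, 0.3514]
t=5: π = [0.2295, 0.2346, 0.1883, 0.3476]
t=6: π = [0.2301, 0.2352, 0.1888, 0.3459]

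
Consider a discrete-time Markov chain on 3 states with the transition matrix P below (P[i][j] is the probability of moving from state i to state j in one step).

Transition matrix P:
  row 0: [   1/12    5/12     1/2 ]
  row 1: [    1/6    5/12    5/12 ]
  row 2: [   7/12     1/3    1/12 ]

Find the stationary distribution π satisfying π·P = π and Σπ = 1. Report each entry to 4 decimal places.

π = [0.2808, 0.3892, 0.3300]

Balance equations π_j = Σ_i π_i·P[i][j]:
  π_0 = 1/12·π_0 + 1/6·π_1 + 7/12·π_2
  π_1 = 5/12·π_0 + 5/12·π_1 + 1/3·π_2
  normalize: π_0 + π_1 + π_2 = 1
Solving the linear system gives exactly π = [57/203, 79/203, 67/203].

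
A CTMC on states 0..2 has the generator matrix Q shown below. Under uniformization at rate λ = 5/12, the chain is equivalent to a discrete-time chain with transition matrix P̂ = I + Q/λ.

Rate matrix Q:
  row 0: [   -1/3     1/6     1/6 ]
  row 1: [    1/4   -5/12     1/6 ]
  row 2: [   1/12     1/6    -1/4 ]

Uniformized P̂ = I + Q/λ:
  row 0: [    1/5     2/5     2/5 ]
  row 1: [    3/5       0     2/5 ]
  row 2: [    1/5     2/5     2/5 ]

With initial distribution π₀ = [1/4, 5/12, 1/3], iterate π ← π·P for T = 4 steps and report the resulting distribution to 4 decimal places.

t=0: π = [0.2500, 0.4167, 0.3333]
t=1: π = [0.3667, 0.2333, 0.4000]
t=2: π = [0.2933, 0.3067, 0.4000]
t=3: π = [0.3227, 0.2773, 0.4000]
t=4: π = [0.3109, 0.2891, 0.4000]

π = [0.3109, 0.2891, 0.4000]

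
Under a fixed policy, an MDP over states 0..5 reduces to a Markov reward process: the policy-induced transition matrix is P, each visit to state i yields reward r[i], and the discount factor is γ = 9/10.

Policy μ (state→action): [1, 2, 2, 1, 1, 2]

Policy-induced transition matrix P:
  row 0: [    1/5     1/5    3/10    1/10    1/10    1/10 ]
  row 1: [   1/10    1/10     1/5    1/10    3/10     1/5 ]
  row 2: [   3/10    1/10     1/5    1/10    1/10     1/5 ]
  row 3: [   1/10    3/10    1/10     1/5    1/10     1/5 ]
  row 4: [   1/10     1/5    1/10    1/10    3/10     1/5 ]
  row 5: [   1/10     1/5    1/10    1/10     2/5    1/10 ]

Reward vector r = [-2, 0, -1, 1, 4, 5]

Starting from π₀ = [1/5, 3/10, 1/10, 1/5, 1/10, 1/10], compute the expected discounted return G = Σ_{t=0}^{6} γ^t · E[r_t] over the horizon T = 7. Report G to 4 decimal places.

t=0: π = [0.2000, 0.3000, 0.1000, 0.2000, 0.1000, 0.1000], E[r] = 0.6000, γ^t·E[r] = 0.600000, running G = 0.600000
t=1: π = [0.1400, 0.1800, 0.1800, 0.1200, 0.2100, 0.1700], E[r] = 1.3500, γ^t·E[r] = 1.215000, running G = 1.815000
t=2: π = [0.1500, 0.1760, 0.1640, 0.1120, 0.2290, 0.1690], E[r] = 1.4090, γ^t·E[r] = 1.141290, running G = 2.956290
t=3: π = [0.1478, 0.1772, 0.1640, 0.1112, 0.2317, 0.1681], E[r] = 1.4189, γ^t·E[r] = 1.034378, running G = 3.990668
t=4: π = [0.1476, 0.1770, 0.1637, 0.1111, 0.2322, 0.1684], E[r] = 1.4232, γ^t·E[r] = 0.933742, running G = 4.924410
t=5: π = [0.1475, 0.1770, 0.1636, 0.1111, 0.2324, 0.1684], E[r] = 1.4240, γ^t·E[r] = 0.840861, running G = 5.765271
t=6: π = [0.1475, 0.1770, 0.1636, 0.1111, 0.2324, 0.1684], E[r] = 1.4243, γ^t·E[r] = 0.756920, running G = 6.522190

G = 6.5222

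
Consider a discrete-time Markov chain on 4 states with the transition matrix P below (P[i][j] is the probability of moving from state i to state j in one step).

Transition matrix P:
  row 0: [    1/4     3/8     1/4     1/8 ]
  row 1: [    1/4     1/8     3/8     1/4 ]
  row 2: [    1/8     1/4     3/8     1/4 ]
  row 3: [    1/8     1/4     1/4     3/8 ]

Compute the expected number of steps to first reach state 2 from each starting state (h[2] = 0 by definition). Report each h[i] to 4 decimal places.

First-step conditioning: h[2] = 0; for i ≠ 2, h[i] = 1 + Σ_k P[i][k]·h[k].
  h[0] = 1 + 1/4·h[0] + 3/8·h[1] + 1/8·h[3]
  h[1] = 1 + 1/4·h[0] + 1/8·h[1] + 1/4·h[3]
  h[3] = 1 + 1/8·h[0] + 1/4·h[1] + 3/8·h[3]
Solving the 3×3 linear system over states ≠ 2 gives exactly h = [488/139, 440/139, 0, 496/139] (h[2] = 0 is the target).

h = [3.5108, 3.1655, 0.0000, 3.5683]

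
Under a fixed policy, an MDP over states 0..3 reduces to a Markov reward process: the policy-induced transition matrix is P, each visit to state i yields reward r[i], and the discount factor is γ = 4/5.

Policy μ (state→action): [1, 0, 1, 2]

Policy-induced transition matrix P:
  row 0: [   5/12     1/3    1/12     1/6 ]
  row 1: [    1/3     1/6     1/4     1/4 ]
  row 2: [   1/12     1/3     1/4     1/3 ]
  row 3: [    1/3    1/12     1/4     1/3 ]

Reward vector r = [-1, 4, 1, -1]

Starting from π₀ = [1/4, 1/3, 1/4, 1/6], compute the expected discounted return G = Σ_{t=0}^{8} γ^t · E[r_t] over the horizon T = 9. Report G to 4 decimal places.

t=0: π = [0.2500, 0.3333, 0.2500, 0.1667], E[r] = 1.1667, γ^t·E[r] = 1.166667, running G = 1.166667
t=1: π = [0.2917, 0.2361, 0.2083, 0.2639], E[r] = 0.5972, γ^t·E[r] = 0.477778, running G = 1.644444
t=2: π = [0.3056, 0.2280, 0.2014, 0.2650], E[r] = 0.5428, γ^t·E[r] = 0.347407, running G = 1.991852
t=3: π = [0.3084, 0.2291, 0.1991, 0.2634], E[r] = 0.5435, γ^t·E[r] = 0.278272, running G = 2.270123
t=4: π = [0.3093, 0.2293, 0.1986, 0.2628], E[r] = 0.5437, γ^t·E[r] = 0.222700, running G = 2.492823
t=5: π = [0.3095, 0.2294, 0.1985, 0.2627], E[r] = 0.5439, γ^t·E[r] = 0.178240, running G = 2.671063
t=6: π = [0.3095, 0.2294, 0.1984, 0.2626], E[r] = 0.5440, γ^t·E[r] = 0.142604, running G = 2.813667
t=7: π = [0.3095, 0.2294, 0.1984, 0.2626], E[r] = 0.5440, γ^t·E[r] = 0.114087, running G = 2.927754
t=8: π = [0.3095, 0.2294, 0.1984, 0.2626], E[r] = 0.5440, γ^t·E[r] = 0.091270, running G = 3.019024

G = 3.0190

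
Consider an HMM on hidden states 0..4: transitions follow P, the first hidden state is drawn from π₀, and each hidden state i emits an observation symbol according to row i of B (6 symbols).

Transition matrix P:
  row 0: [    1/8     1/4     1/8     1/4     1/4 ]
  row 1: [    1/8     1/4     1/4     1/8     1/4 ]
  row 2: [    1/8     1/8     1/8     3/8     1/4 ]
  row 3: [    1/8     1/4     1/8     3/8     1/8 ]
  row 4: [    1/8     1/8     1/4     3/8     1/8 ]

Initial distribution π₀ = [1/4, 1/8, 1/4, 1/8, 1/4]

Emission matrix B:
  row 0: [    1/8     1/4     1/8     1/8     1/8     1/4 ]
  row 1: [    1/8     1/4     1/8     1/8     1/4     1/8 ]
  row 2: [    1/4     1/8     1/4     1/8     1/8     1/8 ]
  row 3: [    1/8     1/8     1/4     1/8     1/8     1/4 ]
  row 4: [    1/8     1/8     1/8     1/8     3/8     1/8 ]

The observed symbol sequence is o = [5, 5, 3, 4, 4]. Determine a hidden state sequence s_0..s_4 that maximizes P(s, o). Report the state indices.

path = [0, 3, 3, 1, 4]

t=0: δ = [6.250e-02, 1.562e-02, 3.125e-02, 3.125e-02, 3.125e-02]  (obs o_0=5)
t=1: δ = [1.953e-03, 1.953e-03, 9.766e-04, 3.906e-03, 1.953e-03]  ψ = [0, 0, 0, 0, 0]  (obs o_1=5)
t=2: δ = [6.104e-05, 1.221e-04, 6.104e-05, 1.831e-04, 6.104e-05]  ψ = [3, 3, 1, 3, 0]  (obs o_2=3)
t=3: δ = [2.861e-06, 1.144e-05, 3.815e-06, 8.583e-06, 1.144e-05]  ψ = [3, 3, 1, 3, 1]  (obs o_3=4)
t=4: δ = [1.788e-07, 7.153e-07, 3.576e-07, 5.364e-07, 1.073e-06]  ψ = [1, 1, 1, 4, 1]  (obs o_4=4)
backtrack: best end state = 4; path = [0, 3, 3, 1, 4]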